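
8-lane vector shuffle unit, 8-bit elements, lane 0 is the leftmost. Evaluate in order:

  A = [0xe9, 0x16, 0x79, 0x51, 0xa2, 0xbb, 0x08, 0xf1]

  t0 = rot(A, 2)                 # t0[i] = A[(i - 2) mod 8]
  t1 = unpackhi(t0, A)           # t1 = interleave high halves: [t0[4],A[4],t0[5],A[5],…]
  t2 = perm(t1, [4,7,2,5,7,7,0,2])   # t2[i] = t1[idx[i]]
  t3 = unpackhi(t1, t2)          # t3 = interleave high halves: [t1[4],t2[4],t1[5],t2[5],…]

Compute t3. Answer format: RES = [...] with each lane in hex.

RES = [ 0xa2  0xf1  0x08  0xf1  0xbb  0x79  0xf1  0x51 ]

  t0: 08 f1 e9 16 79 51 a2 bb
  t1: 79 a2 51 bb a2 08 bb f1
  t2: a2 f1 51 08 f1 f1 79 51
  t3: a2 f1 08 f1 bb 79 f1 51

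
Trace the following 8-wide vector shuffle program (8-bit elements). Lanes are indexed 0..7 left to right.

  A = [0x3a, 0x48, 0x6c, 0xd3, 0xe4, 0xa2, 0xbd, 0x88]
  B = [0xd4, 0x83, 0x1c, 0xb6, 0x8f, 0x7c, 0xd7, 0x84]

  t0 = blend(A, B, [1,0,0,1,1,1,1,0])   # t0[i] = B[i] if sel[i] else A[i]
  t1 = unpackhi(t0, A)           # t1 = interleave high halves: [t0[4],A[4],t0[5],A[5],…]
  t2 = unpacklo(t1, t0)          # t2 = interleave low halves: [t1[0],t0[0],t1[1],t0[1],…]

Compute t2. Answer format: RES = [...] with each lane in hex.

→ t0 |d4|48|6c|b6|8f|7c|d7|88|
→ t1 |8f|e4|7c|a2|d7|bd|88|88|
→ t2 |8f|d4|e4|48|7c|6c|a2|b6|

RES = [0x8f, 0xd4, 0xe4, 0x48, 0x7c, 0x6c, 0xa2, 0xb6]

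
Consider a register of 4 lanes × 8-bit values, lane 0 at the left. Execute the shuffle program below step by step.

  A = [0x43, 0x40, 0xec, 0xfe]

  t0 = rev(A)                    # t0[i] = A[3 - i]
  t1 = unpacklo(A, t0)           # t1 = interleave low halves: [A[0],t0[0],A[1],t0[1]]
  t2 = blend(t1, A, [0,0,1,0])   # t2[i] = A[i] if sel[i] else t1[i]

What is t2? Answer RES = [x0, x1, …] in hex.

  t0: fe ec 40 43
  t1: 43 fe 40 ec
  t2: 43 fe ec ec

RES = [ 0x43  0xfe  0xec  0xec ]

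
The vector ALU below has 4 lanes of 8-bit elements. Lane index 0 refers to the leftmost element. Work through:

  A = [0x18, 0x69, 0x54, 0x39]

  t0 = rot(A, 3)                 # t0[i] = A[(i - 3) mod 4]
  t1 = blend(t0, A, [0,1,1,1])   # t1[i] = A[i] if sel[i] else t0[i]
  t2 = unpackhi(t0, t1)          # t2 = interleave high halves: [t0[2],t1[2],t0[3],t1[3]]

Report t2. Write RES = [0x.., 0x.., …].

RES = [0x39, 0x54, 0x18, 0x39]

t0 = [0x69, 0x54, 0x39, 0x18]
t1 = [0x69, 0x69, 0x54, 0x39]
t2 = [0x39, 0x54, 0x18, 0x39]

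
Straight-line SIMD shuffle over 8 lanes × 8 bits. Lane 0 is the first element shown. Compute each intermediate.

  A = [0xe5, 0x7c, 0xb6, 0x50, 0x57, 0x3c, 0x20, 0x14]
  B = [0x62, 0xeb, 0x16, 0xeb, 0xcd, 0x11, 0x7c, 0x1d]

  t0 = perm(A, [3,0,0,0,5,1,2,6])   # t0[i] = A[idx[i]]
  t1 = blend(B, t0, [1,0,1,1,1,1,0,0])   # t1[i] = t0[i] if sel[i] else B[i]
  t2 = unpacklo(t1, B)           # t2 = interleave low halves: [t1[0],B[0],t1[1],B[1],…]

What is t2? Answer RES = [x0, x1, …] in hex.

  t0: 50 e5 e5 e5 3c 7c b6 20
  t1: 50 eb e5 e5 3c 7c 7c 1d
  t2: 50 62 eb eb e5 16 e5 eb

RES = [0x50, 0x62, 0xeb, 0xeb, 0xe5, 0x16, 0xe5, 0xeb]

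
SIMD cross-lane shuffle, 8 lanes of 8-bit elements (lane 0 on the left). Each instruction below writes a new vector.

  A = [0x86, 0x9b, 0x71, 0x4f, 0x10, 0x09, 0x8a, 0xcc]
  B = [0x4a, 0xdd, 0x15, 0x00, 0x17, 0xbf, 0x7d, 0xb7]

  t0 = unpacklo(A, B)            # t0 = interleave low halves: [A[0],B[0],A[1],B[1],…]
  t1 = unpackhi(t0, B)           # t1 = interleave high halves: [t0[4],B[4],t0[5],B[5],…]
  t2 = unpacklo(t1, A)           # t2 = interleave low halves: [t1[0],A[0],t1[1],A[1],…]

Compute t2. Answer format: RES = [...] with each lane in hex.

t0 = [0x86, 0x4a, 0x9b, 0xdd, 0x71, 0x15, 0x4f, 0x00]
t1 = [0x71, 0x17, 0x15, 0xbf, 0x4f, 0x7d, 0x00, 0xb7]
t2 = [0x71, 0x86, 0x17, 0x9b, 0x15, 0x71, 0xbf, 0x4f]

RES = [ 0x71  0x86  0x17  0x9b  0x15  0x71  0xbf  0x4f ]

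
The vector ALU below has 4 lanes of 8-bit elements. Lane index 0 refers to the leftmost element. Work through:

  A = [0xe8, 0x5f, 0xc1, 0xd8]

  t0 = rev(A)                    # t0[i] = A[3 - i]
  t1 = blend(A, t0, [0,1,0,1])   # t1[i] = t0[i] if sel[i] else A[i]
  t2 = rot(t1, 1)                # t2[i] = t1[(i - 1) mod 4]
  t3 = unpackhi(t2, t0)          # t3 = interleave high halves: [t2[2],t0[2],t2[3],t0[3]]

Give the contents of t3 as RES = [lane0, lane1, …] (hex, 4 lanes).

RES = [0xc1, 0x5f, 0xc1, 0xe8]

  t0: d8 c1 5f e8
  t1: e8 c1 c1 e8
  t2: e8 e8 c1 c1
  t3: c1 5f c1 e8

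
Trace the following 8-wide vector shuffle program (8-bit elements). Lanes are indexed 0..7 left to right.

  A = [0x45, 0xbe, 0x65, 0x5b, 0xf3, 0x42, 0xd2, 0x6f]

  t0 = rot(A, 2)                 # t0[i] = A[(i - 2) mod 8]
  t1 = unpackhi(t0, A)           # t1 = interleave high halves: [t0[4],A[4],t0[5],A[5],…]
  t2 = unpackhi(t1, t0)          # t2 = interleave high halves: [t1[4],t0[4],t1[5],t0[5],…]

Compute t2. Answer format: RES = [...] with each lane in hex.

  t0: d2 6f 45 be 65 5b f3 42
  t1: 65 f3 5b 42 f3 d2 42 6f
  t2: f3 65 d2 5b 42 f3 6f 42

RES = [0xf3, 0x65, 0xd2, 0x5b, 0x42, 0xf3, 0x6f, 0x42]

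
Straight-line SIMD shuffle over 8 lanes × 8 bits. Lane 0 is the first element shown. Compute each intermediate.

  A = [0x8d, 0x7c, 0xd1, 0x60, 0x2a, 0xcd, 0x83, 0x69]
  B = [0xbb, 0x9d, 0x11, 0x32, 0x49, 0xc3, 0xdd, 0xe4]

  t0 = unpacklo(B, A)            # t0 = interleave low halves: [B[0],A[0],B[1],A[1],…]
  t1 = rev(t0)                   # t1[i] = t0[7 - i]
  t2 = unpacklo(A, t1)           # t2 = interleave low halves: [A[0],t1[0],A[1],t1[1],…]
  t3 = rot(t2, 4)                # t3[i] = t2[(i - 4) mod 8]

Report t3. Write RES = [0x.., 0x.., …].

→ t0 |bb|8d|9d|7c|11|d1|32|60|
→ t1 |60|32|d1|11|7c|9d|8d|bb|
→ t2 |8d|60|7c|32|d1|d1|60|11|
→ t3 |d1|d1|60|11|8d|60|7c|32|

RES = [0xd1, 0xd1, 0x60, 0x11, 0x8d, 0x60, 0x7c, 0x32]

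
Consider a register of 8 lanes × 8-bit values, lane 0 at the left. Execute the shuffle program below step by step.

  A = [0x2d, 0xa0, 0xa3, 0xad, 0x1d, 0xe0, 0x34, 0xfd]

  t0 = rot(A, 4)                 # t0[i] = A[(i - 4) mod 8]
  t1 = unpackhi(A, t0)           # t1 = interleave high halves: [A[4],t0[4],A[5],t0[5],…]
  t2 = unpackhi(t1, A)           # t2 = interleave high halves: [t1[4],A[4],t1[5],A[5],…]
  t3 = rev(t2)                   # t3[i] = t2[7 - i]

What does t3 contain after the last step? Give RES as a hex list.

→ t0 |1d|e0|34|fd|2d|a0|a3|ad|
→ t1 |1d|2d|e0|a0|34|a3|fd|ad|
→ t2 |34|1d|a3|e0|fd|34|ad|fd|
→ t3 |fd|ad|34|fd|e0|a3|1d|34|

RES = [ 0xfd  0xad  0x34  0xfd  0xe0  0xa3  0x1d  0x34 ]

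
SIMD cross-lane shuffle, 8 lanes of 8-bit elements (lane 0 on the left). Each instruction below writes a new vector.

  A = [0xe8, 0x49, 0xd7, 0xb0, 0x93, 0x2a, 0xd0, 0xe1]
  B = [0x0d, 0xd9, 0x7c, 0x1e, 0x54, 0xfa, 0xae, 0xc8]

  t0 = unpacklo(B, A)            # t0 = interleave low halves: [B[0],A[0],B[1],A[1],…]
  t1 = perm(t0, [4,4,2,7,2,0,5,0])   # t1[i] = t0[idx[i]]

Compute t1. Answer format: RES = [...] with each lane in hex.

→ t0 |0d|e8|d9|49|7c|d7|1e|b0|
→ t1 |7c|7c|d9|b0|d9|0d|d7|0d|

RES = [ 0x7c  0x7c  0xd9  0xb0  0xd9  0x0d  0xd7  0x0d ]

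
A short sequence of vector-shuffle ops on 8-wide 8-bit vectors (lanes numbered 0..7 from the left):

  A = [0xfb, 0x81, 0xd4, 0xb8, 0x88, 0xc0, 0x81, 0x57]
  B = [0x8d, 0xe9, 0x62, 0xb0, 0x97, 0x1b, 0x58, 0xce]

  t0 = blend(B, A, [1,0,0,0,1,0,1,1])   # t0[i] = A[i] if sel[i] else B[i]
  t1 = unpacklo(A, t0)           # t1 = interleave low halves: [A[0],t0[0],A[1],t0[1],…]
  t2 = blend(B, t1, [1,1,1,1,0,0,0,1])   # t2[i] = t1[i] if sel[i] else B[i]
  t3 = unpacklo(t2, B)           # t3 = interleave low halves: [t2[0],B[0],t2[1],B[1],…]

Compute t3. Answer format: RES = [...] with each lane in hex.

→ t0 |fb|e9|62|b0|88|1b|81|57|
→ t1 |fb|fb|81|e9|d4|62|b8|b0|
→ t2 |fb|fb|81|e9|97|1b|58|b0|
→ t3 |fb|8d|fb|e9|81|62|e9|b0|

RES = [0xfb, 0x8d, 0xfb, 0xe9, 0x81, 0x62, 0xe9, 0xb0]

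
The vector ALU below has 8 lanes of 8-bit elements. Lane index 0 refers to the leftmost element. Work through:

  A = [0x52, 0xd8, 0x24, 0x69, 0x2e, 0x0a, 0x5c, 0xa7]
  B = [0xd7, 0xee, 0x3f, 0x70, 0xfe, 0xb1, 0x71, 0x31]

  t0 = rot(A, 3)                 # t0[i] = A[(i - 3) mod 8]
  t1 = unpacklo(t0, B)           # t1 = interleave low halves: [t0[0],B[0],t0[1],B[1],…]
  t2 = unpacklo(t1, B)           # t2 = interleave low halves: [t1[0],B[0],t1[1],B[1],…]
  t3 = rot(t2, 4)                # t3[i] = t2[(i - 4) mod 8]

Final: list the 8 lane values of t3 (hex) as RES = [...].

  t0: 0a 5c a7 52 d8 24 69 2e
  t1: 0a d7 5c ee a7 3f 52 70
  t2: 0a d7 d7 ee 5c 3f ee 70
  t3: 5c 3f ee 70 0a d7 d7 ee

RES = [ 0x5c  0x3f  0xee  0x70  0x0a  0xd7  0xd7  0xee ]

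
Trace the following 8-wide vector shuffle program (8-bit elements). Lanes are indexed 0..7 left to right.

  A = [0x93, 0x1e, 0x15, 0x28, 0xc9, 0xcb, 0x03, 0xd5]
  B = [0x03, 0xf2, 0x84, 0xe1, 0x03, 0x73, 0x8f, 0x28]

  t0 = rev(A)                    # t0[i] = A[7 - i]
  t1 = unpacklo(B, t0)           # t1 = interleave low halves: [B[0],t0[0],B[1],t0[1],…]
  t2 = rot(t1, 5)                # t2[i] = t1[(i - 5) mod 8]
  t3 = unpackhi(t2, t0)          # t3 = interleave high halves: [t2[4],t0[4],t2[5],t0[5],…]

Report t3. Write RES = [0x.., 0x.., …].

  t0: d5 03 cb c9 28 15 1e 93
  t1: 03 d5 f2 03 84 cb e1 c9
  t2: 03 84 cb e1 c9 03 d5 f2
  t3: c9 28 03 15 d5 1e f2 93

RES = [ 0xc9  0x28  0x03  0x15  0xd5  0x1e  0xf2  0x93 ]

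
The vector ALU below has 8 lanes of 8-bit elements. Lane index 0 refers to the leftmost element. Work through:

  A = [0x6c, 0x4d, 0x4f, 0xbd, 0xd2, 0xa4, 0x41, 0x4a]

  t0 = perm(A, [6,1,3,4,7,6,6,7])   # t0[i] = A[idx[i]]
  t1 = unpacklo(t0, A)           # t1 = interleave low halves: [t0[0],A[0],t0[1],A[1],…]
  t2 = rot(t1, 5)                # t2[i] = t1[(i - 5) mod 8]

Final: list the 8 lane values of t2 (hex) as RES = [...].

RES = [0x4d, 0xbd, 0x4f, 0xd2, 0xbd, 0x41, 0x6c, 0x4d]

t0 = [0x41, 0x4d, 0xbd, 0xd2, 0x4a, 0x41, 0x41, 0x4a]
t1 = [0x41, 0x6c, 0x4d, 0x4d, 0xbd, 0x4f, 0xd2, 0xbd]
t2 = [0x4d, 0xbd, 0x4f, 0xd2, 0xbd, 0x41, 0x6c, 0x4d]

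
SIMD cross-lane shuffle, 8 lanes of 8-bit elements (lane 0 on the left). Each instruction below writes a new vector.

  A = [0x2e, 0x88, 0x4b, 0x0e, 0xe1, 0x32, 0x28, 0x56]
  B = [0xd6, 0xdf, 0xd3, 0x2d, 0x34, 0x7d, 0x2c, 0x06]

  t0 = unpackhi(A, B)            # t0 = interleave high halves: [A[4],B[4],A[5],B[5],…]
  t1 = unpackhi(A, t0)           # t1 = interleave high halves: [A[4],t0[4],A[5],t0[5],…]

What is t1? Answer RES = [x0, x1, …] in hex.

  t0: e1 34 32 7d 28 2c 56 06
  t1: e1 28 32 2c 28 56 56 06

RES = [0xe1, 0x28, 0x32, 0x2c, 0x28, 0x56, 0x56, 0x06]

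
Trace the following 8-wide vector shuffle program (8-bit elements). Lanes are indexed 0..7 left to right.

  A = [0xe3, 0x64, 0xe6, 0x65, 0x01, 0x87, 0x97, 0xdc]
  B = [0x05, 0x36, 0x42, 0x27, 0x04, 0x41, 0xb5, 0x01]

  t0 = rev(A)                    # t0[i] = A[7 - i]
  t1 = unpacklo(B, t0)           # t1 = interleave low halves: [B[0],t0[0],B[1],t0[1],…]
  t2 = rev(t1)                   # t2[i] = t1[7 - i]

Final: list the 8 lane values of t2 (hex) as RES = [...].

t0 = [0xdc, 0x97, 0x87, 0x01, 0x65, 0xe6, 0x64, 0xe3]
t1 = [0x05, 0xdc, 0x36, 0x97, 0x42, 0x87, 0x27, 0x01]
t2 = [0x01, 0x27, 0x87, 0x42, 0x97, 0x36, 0xdc, 0x05]

RES = [0x01, 0x27, 0x87, 0x42, 0x97, 0x36, 0xdc, 0x05]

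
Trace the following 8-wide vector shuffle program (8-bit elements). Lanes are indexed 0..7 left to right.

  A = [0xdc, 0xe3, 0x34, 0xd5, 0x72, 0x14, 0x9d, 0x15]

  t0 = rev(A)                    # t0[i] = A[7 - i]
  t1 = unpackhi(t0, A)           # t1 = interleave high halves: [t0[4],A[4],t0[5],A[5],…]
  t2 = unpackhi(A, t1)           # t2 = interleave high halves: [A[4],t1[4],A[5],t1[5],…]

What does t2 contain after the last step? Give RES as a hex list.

RES = [0x72, 0xe3, 0x14, 0x9d, 0x9d, 0xdc, 0x15, 0x15]

  t0: 15 9d 14 72 d5 34 e3 dc
  t1: d5 72 34 14 e3 9d dc 15
  t2: 72 e3 14 9d 9d dc 15 15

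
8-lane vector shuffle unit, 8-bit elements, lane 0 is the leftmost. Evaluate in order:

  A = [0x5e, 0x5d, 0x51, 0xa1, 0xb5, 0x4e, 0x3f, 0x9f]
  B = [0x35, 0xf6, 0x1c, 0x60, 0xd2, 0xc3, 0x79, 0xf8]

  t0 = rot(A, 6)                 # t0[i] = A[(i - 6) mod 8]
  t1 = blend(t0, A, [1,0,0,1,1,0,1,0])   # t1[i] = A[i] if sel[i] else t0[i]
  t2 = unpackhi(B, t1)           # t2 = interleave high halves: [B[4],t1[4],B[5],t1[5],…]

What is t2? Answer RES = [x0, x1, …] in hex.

→ t0 |51|a1|b5|4e|3f|9f|5e|5d|
→ t1 |5e|a1|b5|a1|b5|9f|3f|5d|
→ t2 |d2|b5|c3|9f|79|3f|f8|5d|

RES = [ 0xd2  0xb5  0xc3  0x9f  0x79  0x3f  0xf8  0x5d ]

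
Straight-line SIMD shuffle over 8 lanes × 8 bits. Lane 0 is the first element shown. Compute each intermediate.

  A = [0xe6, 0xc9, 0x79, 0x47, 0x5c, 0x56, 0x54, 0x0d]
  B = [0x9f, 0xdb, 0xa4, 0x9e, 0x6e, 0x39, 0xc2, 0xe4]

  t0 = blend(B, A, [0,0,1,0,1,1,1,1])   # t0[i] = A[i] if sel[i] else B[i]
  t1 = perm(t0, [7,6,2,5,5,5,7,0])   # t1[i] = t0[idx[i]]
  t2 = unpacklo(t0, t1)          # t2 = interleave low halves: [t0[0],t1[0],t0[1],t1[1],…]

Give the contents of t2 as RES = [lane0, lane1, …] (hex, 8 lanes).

  t0: 9f db 79 9e 5c 56 54 0d
  t1: 0d 54 79 56 56 56 0d 9f
  t2: 9f 0d db 54 79 79 9e 56

RES = [0x9f, 0x0d, 0xdb, 0x54, 0x79, 0x79, 0x9e, 0x56]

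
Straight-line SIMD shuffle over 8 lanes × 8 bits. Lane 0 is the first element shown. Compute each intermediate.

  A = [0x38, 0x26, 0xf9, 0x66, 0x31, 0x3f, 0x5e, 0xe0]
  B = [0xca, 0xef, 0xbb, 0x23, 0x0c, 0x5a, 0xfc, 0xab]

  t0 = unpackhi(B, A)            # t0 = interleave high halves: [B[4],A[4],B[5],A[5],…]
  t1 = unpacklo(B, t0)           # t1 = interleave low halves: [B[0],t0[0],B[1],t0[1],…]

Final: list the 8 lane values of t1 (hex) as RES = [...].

RES = [0xca, 0x0c, 0xef, 0x31, 0xbb, 0x5a, 0x23, 0x3f]

t0 = [0x0c, 0x31, 0x5a, 0x3f, 0xfc, 0x5e, 0xab, 0xe0]
t1 = [0xca, 0x0c, 0xef, 0x31, 0xbb, 0x5a, 0x23, 0x3f]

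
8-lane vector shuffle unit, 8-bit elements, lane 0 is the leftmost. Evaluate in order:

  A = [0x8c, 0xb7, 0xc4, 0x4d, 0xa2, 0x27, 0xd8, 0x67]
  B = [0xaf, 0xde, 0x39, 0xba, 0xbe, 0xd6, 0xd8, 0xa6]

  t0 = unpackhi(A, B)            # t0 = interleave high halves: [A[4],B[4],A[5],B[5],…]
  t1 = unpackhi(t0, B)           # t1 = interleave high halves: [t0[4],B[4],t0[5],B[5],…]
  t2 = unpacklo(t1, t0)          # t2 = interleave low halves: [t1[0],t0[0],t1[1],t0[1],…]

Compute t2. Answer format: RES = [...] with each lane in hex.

RES = [0xd8, 0xa2, 0xbe, 0xbe, 0xd8, 0x27, 0xd6, 0xd6]

  t0: a2 be 27 d6 d8 d8 67 a6
  t1: d8 be d8 d6 67 d8 a6 a6
  t2: d8 a2 be be d8 27 d6 d6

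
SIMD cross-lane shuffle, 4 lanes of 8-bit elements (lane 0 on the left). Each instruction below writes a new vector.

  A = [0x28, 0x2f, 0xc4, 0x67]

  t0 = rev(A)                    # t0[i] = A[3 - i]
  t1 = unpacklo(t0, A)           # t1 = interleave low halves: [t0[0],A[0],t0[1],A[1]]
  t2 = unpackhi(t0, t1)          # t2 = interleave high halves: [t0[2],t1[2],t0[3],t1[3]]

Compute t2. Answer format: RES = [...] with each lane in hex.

RES = [0x2f, 0xc4, 0x28, 0x2f]

→ t0 |67|c4|2f|28|
→ t1 |67|28|c4|2f|
→ t2 |2f|c4|28|2f|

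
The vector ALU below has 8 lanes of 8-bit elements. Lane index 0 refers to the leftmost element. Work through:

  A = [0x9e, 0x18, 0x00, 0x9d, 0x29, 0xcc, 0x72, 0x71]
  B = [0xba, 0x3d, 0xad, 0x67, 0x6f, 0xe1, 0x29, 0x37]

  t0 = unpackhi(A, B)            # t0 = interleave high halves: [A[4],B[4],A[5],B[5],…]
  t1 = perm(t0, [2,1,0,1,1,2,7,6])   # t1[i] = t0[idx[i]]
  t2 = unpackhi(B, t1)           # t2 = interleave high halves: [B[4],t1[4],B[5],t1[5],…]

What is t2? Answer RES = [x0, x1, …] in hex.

t0 = [0x29, 0x6f, 0xcc, 0xe1, 0x72, 0x29, 0x71, 0x37]
t1 = [0xcc, 0x6f, 0x29, 0x6f, 0x6f, 0xcc, 0x37, 0x71]
t2 = [0x6f, 0x6f, 0xe1, 0xcc, 0x29, 0x37, 0x37, 0x71]

RES = [0x6f, 0x6f, 0xe1, 0xcc, 0x29, 0x37, 0x37, 0x71]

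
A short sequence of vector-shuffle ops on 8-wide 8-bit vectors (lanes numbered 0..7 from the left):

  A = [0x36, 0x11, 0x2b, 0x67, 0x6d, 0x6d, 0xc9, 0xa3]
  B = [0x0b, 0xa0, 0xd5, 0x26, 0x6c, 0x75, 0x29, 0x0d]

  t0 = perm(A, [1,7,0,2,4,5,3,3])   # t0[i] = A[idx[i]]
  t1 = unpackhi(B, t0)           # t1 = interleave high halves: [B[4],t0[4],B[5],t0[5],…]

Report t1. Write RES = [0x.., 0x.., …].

RES = [0x6c, 0x6d, 0x75, 0x6d, 0x29, 0x67, 0x0d, 0x67]

  t0: 11 a3 36 2b 6d 6d 67 67
  t1: 6c 6d 75 6d 29 67 0d 67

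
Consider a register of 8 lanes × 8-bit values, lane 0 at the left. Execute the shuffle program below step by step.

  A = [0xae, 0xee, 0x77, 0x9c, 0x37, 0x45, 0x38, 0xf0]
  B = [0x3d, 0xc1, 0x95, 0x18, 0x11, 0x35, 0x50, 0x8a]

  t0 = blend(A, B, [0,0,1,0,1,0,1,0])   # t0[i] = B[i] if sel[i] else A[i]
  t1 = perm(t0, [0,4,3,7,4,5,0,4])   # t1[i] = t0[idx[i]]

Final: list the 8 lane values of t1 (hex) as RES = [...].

RES = [0xae, 0x11, 0x9c, 0xf0, 0x11, 0x45, 0xae, 0x11]

  t0: ae ee 95 9c 11 45 50 f0
  t1: ae 11 9c f0 11 45 ae 11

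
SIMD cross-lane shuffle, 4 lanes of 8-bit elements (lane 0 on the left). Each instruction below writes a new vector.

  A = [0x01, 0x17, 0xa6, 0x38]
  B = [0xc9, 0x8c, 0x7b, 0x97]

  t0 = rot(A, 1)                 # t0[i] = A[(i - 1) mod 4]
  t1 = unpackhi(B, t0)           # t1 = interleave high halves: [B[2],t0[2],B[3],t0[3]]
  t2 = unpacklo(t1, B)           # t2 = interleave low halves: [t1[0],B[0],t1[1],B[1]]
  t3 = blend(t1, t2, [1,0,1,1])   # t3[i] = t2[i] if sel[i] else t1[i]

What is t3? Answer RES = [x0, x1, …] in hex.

  t0: 38 01 17 a6
  t1: 7b 17 97 a6
  t2: 7b c9 17 8c
  t3: 7b 17 17 8c

RES = [0x7b, 0x17, 0x17, 0x8c]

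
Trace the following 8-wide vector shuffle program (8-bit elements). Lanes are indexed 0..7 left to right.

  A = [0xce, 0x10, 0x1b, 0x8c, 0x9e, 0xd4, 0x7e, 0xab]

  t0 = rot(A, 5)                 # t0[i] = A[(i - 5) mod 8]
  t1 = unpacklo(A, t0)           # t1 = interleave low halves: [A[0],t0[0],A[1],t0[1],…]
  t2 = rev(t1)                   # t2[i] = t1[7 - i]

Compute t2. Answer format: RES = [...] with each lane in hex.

RES = [ 0x7e  0x8c  0xd4  0x1b  0x9e  0x10  0x8c  0xce ]

t0 = [0x8c, 0x9e, 0xd4, 0x7e, 0xab, 0xce, 0x10, 0x1b]
t1 = [0xce, 0x8c, 0x10, 0x9e, 0x1b, 0xd4, 0x8c, 0x7e]
t2 = [0x7e, 0x8c, 0xd4, 0x1b, 0x9e, 0x10, 0x8c, 0xce]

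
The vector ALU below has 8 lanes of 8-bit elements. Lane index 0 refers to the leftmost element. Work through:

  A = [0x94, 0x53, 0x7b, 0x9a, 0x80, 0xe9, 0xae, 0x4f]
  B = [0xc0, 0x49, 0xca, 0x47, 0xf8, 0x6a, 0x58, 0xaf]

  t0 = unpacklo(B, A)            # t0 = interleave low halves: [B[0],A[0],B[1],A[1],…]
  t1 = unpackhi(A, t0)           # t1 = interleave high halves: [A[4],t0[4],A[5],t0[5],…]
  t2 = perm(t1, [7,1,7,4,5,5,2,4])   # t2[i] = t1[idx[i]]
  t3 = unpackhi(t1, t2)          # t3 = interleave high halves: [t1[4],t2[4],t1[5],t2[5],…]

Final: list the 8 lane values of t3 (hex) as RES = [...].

RES = [ 0xae  0x47  0x47  0x47  0x4f  0xe9  0x9a  0xae ]

→ t0 |c0|94|49|53|ca|7b|47|9a|
→ t1 |80|ca|e9|7b|ae|47|4f|9a|
→ t2 |9a|ca|9a|ae|47|47|e9|ae|
→ t3 |ae|47|47|47|4f|e9|9a|ae|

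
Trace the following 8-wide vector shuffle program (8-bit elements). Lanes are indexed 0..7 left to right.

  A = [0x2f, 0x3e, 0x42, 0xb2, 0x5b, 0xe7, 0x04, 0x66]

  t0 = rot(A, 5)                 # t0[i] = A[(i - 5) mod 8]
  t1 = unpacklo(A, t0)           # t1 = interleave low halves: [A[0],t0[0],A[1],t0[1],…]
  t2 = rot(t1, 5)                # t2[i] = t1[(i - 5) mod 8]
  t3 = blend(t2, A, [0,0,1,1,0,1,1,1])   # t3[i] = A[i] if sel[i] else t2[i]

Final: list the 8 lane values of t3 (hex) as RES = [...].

RES = [ 0x5b  0x42  0x42  0xb2  0x04  0xe7  0x04  0x66 ]

  t0: b2 5b e7 04 66 2f 3e 42
  t1: 2f b2 3e 5b 42 e7 b2 04
  t2: 5b 42 e7 b2 04 2f b2 3e
  t3: 5b 42 42 b2 04 e7 04 66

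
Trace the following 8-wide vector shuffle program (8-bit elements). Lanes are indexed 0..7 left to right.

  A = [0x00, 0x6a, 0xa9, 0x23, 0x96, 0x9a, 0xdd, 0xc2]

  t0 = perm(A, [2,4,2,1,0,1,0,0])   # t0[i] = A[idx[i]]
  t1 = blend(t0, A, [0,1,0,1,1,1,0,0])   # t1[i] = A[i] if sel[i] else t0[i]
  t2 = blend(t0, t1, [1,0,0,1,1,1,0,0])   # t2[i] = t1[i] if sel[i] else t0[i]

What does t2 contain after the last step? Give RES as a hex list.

RES = [0xa9, 0x96, 0xa9, 0x23, 0x96, 0x9a, 0x00, 0x00]

  t0: a9 96 a9 6a 00 6a 00 00
  t1: a9 6a a9 23 96 9a 00 00
  t2: a9 96 a9 23 96 9a 00 00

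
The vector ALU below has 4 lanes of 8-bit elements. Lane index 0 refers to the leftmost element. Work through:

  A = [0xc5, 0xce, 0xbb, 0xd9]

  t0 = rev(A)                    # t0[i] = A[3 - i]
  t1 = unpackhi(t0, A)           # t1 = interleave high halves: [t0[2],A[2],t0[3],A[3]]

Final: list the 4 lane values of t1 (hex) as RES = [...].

RES = [ 0xce  0xbb  0xc5  0xd9 ]

→ t0 |d9|bb|ce|c5|
→ t1 |ce|bb|c5|d9|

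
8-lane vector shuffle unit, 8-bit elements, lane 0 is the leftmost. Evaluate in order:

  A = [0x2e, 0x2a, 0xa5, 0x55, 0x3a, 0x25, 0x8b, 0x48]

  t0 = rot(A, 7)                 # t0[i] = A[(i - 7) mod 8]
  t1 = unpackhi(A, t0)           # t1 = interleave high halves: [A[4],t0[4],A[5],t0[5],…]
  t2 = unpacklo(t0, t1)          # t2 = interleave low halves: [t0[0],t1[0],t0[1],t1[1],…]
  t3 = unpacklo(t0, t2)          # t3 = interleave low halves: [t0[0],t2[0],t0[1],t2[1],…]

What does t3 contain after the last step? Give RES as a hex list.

RES = [ 0x2a  0x2a  0xa5  0x3a  0x55  0xa5  0x3a  0x25 ]

t0 = [0x2a, 0xa5, 0x55, 0x3a, 0x25, 0x8b, 0x48, 0x2e]
t1 = [0x3a, 0x25, 0x25, 0x8b, 0x8b, 0x48, 0x48, 0x2e]
t2 = [0x2a, 0x3a, 0xa5, 0x25, 0x55, 0x25, 0x3a, 0x8b]
t3 = [0x2a, 0x2a, 0xa5, 0x3a, 0x55, 0xa5, 0x3a, 0x25]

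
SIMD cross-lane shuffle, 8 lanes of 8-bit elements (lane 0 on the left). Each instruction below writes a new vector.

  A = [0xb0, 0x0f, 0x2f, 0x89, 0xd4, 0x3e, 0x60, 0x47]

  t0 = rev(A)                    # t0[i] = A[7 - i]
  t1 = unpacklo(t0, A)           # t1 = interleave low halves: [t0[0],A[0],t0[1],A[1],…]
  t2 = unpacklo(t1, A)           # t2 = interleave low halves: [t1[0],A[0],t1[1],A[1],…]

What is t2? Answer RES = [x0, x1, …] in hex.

RES = [ 0x47  0xb0  0xb0  0x0f  0x60  0x2f  0x0f  0x89 ]

  t0: 47 60 3e d4 89 2f 0f b0
  t1: 47 b0 60 0f 3e 2f d4 89
  t2: 47 b0 b0 0f 60 2f 0f 89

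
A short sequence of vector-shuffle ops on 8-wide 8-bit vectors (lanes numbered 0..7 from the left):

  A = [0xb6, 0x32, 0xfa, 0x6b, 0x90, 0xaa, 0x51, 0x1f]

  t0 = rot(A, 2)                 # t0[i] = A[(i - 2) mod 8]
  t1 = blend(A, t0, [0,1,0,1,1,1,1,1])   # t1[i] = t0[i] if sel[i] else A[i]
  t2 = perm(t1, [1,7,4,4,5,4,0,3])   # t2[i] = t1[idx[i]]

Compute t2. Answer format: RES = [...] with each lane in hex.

RES = [0x1f, 0xaa, 0xfa, 0xfa, 0x6b, 0xfa, 0xb6, 0x32]

t0 = [0x51, 0x1f, 0xb6, 0x32, 0xfa, 0x6b, 0x90, 0xaa]
t1 = [0xb6, 0x1f, 0xfa, 0x32, 0xfa, 0x6b, 0x90, 0xaa]
t2 = [0x1f, 0xaa, 0xfa, 0xfa, 0x6b, 0xfa, 0xb6, 0x32]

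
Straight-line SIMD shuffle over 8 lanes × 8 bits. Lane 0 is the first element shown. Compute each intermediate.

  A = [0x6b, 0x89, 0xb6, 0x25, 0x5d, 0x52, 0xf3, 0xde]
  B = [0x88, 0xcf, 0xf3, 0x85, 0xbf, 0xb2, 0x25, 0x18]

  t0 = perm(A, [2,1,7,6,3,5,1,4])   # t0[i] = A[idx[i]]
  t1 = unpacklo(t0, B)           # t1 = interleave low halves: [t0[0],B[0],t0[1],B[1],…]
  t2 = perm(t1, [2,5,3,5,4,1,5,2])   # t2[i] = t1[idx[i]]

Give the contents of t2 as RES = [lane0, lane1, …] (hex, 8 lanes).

→ t0 |b6|89|de|f3|25|52|89|5d|
→ t1 |b6|88|89|cf|de|f3|f3|85|
→ t2 |89|f3|cf|f3|de|88|f3|89|

RES = [ 0x89  0xf3  0xcf  0xf3  0xde  0x88  0xf3  0x89 ]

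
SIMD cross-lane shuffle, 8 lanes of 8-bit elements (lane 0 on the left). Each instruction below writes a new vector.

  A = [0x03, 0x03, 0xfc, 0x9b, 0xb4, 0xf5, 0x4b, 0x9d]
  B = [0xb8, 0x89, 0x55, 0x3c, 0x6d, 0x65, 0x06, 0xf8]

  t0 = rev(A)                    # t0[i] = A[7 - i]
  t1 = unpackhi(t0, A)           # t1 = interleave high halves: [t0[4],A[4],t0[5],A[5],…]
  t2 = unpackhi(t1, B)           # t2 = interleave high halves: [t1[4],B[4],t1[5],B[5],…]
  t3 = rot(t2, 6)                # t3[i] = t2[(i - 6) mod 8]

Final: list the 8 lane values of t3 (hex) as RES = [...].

RES = [0x4b, 0x65, 0x03, 0x06, 0x9d, 0xf8, 0x03, 0x6d]

→ t0 |9d|4b|f5|b4|9b|fc|03|03|
→ t1 |9b|b4|fc|f5|03|4b|03|9d|
→ t2 |03|6d|4b|65|03|06|9d|f8|
→ t3 |4b|65|03|06|9d|f8|03|6d|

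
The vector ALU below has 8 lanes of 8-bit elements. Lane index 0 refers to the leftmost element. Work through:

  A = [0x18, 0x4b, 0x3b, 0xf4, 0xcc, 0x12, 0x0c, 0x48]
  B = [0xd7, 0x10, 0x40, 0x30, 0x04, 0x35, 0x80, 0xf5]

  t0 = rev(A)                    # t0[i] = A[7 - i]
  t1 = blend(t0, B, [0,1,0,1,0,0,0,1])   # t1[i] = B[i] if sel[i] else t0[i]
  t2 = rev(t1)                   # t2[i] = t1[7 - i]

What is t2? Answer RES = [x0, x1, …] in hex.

RES = [0xf5, 0x4b, 0x3b, 0xf4, 0x30, 0x12, 0x10, 0x48]

  t0: 48 0c 12 cc f4 3b 4b 18
  t1: 48 10 12 30 f4 3b 4b f5
  t2: f5 4b 3b f4 30 12 10 48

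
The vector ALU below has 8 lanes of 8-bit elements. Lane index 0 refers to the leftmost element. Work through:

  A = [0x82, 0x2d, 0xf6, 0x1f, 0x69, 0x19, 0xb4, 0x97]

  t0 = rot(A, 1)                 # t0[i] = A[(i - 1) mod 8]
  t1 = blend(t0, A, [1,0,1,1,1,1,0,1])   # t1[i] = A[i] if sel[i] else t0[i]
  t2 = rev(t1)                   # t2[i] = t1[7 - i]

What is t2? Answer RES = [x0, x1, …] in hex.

t0 = [0x97, 0x82, 0x2d, 0xf6, 0x1f, 0x69, 0x19, 0xb4]
t1 = [0x82, 0x82, 0xf6, 0x1f, 0x69, 0x19, 0x19, 0x97]
t2 = [0x97, 0x19, 0x19, 0x69, 0x1f, 0xf6, 0x82, 0x82]

RES = [0x97, 0x19, 0x19, 0x69, 0x1f, 0xf6, 0x82, 0x82]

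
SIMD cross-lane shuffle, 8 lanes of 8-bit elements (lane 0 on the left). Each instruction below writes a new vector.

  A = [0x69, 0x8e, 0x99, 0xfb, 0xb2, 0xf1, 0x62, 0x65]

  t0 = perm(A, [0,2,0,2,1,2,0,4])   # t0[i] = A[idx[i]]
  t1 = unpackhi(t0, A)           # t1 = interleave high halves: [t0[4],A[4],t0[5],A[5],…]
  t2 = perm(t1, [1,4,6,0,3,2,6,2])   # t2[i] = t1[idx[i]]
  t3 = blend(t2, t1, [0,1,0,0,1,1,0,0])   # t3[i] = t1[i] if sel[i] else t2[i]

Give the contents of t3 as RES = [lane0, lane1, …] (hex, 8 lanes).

→ t0 |69|99|69|99|8e|99|69|b2|
→ t1 |8e|b2|99|f1|69|62|b2|65|
→ t2 |b2|69|b2|8e|f1|99|b2|99|
→ t3 |b2|b2|b2|8e|69|62|b2|99|

RES = [0xb2, 0xb2, 0xb2, 0x8e, 0x69, 0x62, 0xb2, 0x99]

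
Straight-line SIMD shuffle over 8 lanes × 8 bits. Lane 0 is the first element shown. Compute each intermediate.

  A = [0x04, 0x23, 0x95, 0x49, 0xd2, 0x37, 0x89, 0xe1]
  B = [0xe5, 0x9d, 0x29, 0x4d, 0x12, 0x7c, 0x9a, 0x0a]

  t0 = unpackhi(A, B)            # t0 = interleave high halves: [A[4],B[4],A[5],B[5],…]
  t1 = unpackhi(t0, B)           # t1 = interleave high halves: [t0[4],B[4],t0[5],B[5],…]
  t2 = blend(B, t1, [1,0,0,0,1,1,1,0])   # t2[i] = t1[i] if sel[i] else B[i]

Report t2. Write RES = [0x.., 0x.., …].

  t0: d2 12 37 7c 89 9a e1 0a
  t1: 89 12 9a 7c e1 9a 0a 0a
  t2: 89 9d 29 4d e1 9a 0a 0a

RES = [ 0x89  0x9d  0x29  0x4d  0xe1  0x9a  0x0a  0x0a ]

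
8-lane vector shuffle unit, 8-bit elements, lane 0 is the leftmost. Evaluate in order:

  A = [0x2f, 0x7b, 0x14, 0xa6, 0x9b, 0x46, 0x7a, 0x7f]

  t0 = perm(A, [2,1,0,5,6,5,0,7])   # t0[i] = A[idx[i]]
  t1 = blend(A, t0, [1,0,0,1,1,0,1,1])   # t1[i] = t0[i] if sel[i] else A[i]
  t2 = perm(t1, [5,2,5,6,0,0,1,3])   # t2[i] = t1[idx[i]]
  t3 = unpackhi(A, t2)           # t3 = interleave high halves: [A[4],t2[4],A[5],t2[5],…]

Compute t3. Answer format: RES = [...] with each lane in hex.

RES = [0x9b, 0x14, 0x46, 0x14, 0x7a, 0x7b, 0x7f, 0x46]

→ t0 |14|7b|2f|46|7a|46|2f|7f|
→ t1 |14|7b|14|46|7a|46|2f|7f|
→ t2 |46|14|46|2f|14|14|7b|46|
→ t3 |9b|14|46|14|7a|7b|7f|46|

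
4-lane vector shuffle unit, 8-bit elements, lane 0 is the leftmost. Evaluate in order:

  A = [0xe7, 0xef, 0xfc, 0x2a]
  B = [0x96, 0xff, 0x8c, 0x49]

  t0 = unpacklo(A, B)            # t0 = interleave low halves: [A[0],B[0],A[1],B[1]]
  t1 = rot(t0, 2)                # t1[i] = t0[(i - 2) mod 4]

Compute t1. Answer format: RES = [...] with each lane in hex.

  t0: e7 96 ef ff
  t1: ef ff e7 96

RES = [0xef, 0xff, 0xe7, 0x96]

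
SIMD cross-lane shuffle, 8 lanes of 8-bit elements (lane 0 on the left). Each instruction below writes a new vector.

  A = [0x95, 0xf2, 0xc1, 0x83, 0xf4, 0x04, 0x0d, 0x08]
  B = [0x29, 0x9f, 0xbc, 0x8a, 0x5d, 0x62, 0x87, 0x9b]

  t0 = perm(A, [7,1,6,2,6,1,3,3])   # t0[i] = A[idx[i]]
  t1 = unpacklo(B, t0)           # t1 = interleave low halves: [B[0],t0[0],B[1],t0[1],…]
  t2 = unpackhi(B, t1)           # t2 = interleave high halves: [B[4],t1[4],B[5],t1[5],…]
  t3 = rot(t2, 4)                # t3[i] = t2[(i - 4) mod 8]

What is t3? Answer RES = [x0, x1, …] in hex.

t0 = [0x08, 0xf2, 0x0d, 0xc1, 0x0d, 0xf2, 0x83, 0x83]
t1 = [0x29, 0x08, 0x9f, 0xf2, 0xbc, 0x0d, 0x8a, 0xc1]
t2 = [0x5d, 0xbc, 0x62, 0x0d, 0x87, 0x8a, 0x9b, 0xc1]
t3 = [0x87, 0x8a, 0x9b, 0xc1, 0x5d, 0xbc, 0x62, 0x0d]

RES = [0x87, 0x8a, 0x9b, 0xc1, 0x5d, 0xbc, 0x62, 0x0d]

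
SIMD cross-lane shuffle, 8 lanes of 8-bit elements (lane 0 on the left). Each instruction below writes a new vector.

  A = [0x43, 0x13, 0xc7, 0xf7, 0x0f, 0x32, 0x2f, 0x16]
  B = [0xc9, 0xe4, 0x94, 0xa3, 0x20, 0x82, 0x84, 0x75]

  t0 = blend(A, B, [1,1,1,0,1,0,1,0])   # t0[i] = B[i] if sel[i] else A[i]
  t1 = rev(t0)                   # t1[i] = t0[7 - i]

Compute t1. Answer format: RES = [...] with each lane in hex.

t0 = [0xc9, 0xe4, 0x94, 0xf7, 0x20, 0x32, 0x84, 0x16]
t1 = [0x16, 0x84, 0x32, 0x20, 0xf7, 0x94, 0xe4, 0xc9]

RES = [0x16, 0x84, 0x32, 0x20, 0xf7, 0x94, 0xe4, 0xc9]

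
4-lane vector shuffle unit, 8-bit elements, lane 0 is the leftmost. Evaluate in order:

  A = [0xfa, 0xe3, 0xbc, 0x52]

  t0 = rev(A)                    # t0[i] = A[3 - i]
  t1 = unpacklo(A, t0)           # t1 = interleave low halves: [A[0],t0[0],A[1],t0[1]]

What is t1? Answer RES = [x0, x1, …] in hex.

→ t0 |52|bc|e3|fa|
→ t1 |fa|52|e3|bc|

RES = [0xfa, 0x52, 0xe3, 0xbc]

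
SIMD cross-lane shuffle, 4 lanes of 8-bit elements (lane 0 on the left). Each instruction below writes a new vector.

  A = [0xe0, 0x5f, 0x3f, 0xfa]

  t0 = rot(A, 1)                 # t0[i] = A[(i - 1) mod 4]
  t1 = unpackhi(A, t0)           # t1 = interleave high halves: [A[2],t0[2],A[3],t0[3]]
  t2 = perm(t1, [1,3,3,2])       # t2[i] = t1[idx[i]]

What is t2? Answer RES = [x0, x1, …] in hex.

→ t0 |fa|e0|5f|3f|
→ t1 |3f|5f|fa|3f|
→ t2 |5f|3f|3f|fa|

RES = [0x5f, 0x3f, 0x3f, 0xfa]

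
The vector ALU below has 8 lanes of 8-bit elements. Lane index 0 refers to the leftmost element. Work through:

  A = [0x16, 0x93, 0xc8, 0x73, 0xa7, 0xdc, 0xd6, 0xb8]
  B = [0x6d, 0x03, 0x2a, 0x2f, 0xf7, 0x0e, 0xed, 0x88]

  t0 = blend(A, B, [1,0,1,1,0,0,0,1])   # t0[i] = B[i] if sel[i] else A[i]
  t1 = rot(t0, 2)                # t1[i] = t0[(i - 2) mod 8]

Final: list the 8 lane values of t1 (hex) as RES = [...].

RES = [0xd6, 0x88, 0x6d, 0x93, 0x2a, 0x2f, 0xa7, 0xdc]

  t0: 6d 93 2a 2f a7 dc d6 88
  t1: d6 88 6d 93 2a 2f a7 dc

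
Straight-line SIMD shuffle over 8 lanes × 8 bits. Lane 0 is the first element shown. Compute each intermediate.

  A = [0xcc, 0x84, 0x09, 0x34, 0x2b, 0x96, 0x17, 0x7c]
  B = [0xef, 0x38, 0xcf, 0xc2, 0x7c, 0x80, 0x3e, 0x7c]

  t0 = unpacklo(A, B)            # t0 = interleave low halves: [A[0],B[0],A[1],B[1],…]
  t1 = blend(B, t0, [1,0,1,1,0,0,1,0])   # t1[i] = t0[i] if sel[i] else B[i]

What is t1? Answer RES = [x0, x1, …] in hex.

t0 = [0xcc, 0xef, 0x84, 0x38, 0x09, 0xcf, 0x34, 0xc2]
t1 = [0xcc, 0x38, 0x84, 0x38, 0x7c, 0x80, 0x34, 0x7c]

RES = [0xcc, 0x38, 0x84, 0x38, 0x7c, 0x80, 0x34, 0x7c]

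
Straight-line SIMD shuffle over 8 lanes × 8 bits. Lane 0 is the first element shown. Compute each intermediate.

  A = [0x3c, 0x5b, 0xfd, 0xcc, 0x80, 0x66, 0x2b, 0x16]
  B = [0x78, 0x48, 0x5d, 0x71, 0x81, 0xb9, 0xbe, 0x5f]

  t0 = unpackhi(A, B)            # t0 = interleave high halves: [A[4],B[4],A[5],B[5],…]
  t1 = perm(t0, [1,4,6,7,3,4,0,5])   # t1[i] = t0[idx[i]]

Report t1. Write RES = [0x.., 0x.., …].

t0 = [0x80, 0x81, 0x66, 0xb9, 0x2b, 0xbe, 0x16, 0x5f]
t1 = [0x81, 0x2b, 0x16, 0x5f, 0xb9, 0x2b, 0x80, 0xbe]

RES = [0x81, 0x2b, 0x16, 0x5f, 0xb9, 0x2b, 0x80, 0xbe]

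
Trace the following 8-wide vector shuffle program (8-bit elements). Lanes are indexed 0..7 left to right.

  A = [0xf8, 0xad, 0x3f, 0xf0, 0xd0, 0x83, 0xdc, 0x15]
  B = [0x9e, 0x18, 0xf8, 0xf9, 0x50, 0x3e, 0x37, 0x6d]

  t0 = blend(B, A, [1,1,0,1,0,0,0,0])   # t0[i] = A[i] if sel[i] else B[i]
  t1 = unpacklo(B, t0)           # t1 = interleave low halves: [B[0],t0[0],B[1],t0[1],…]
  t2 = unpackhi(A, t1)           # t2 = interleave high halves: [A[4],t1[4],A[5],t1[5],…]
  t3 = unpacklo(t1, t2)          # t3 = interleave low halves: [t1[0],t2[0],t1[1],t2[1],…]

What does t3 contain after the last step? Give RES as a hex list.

RES = [0x9e, 0xd0, 0xf8, 0xf8, 0x18, 0x83, 0xad, 0xf8]

→ t0 |f8|ad|f8|f0|50|3e|37|6d|
→ t1 |9e|f8|18|ad|f8|f8|f9|f0|
→ t2 |d0|f8|83|f8|dc|f9|15|f0|
→ t3 |9e|d0|f8|f8|18|83|ad|f8|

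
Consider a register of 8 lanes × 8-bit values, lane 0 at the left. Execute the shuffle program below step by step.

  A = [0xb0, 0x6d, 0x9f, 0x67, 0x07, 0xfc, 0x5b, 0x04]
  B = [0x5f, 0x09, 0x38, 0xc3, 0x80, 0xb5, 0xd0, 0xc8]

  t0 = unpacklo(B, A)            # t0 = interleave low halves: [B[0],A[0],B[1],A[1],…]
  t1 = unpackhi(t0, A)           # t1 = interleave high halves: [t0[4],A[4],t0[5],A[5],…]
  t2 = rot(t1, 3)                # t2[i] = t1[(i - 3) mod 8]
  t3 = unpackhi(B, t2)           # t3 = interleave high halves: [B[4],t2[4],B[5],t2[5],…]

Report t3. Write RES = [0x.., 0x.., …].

  t0: 5f b0 09 6d 38 9f c3 67
  t1: 38 07 9f fc c3 5b 67 04
  t2: 5b 67 04 38 07 9f fc c3
  t3: 80 07 b5 9f d0 fc c8 c3

RES = [0x80, 0x07, 0xb5, 0x9f, 0xd0, 0xfc, 0xc8, 0xc3]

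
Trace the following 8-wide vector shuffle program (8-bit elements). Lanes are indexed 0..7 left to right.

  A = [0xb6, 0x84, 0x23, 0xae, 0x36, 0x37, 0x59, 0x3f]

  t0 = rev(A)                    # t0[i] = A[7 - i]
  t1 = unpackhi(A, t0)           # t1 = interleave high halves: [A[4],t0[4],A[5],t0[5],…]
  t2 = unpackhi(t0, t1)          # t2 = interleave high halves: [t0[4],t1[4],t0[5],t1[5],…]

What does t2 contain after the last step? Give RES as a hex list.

RES = [ 0xae  0x59  0x23  0x84  0x84  0x3f  0xb6  0xb6 ]

→ t0 |3f|59|37|36|ae|23|84|b6|
→ t1 |36|ae|37|23|59|84|3f|b6|
→ t2 |ae|59|23|84|84|3f|b6|b6|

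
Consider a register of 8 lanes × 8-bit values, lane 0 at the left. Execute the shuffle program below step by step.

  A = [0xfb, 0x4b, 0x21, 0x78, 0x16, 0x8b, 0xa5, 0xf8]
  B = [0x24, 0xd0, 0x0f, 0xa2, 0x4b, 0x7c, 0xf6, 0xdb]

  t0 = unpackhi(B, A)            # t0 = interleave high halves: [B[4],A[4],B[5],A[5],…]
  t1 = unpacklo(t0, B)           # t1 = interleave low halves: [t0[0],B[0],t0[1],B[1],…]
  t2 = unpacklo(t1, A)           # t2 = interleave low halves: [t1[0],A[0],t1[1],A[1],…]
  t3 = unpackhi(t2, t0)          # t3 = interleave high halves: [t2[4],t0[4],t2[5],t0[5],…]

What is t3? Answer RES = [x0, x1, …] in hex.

→ t0 |4b|16|7c|8b|f6|a5|db|f8|
→ t1 |4b|24|16|d0|7c|0f|8b|a2|
→ t2 |4b|fb|24|4b|16|21|d0|78|
→ t3 |16|f6|21|a5|d0|db|78|f8|

RES = [ 0x16  0xf6  0x21  0xa5  0xd0  0xdb  0x78  0xf8 ]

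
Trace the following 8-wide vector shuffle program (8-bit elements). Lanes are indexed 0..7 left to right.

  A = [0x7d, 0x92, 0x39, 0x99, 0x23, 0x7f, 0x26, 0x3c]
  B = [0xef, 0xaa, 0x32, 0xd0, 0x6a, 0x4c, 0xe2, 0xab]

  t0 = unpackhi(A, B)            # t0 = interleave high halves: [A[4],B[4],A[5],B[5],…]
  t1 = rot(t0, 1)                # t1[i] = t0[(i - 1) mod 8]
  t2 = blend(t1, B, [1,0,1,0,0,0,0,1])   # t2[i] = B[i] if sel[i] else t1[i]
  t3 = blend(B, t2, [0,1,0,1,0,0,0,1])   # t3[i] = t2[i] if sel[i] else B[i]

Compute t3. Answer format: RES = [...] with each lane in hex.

  t0: 23 6a 7f 4c 26 e2 3c ab
  t1: ab 23 6a 7f 4c 26 e2 3c
  t2: ef 23 32 7f 4c 26 e2 ab
  t3: ef 23 32 7f 6a 4c e2 ab

RES = [0xef, 0x23, 0x32, 0x7f, 0x6a, 0x4c, 0xe2, 0xab]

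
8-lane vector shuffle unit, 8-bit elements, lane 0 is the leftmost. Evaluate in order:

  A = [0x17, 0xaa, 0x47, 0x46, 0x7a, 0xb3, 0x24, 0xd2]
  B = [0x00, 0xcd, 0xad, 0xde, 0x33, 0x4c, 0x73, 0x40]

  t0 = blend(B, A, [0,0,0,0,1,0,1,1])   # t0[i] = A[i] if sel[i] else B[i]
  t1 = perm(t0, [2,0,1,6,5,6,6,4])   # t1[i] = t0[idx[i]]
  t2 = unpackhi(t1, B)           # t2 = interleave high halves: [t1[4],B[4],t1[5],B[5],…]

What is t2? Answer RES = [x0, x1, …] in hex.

  t0: 00 cd ad de 7a 4c 24 d2
  t1: ad 00 cd 24 4c 24 24 7a
  t2: 4c 33 24 4c 24 73 7a 40

RES = [ 0x4c  0x33  0x24  0x4c  0x24  0x73  0x7a  0x40 ]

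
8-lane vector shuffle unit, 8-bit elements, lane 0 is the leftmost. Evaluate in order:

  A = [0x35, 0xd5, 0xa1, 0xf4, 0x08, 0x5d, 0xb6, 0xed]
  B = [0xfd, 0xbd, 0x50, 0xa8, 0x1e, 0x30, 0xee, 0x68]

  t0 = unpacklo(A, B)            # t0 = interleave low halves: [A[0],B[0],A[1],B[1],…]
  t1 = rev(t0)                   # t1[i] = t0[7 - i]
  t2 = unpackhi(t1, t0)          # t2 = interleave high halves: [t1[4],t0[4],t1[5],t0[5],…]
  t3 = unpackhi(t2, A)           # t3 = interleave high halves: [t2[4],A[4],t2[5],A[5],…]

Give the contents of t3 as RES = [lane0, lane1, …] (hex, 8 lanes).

RES = [ 0xfd  0x08  0xf4  0x5d  0x35  0xb6  0xa8  0xed ]

→ t0 |35|fd|d5|bd|a1|50|f4|a8|
→ t1 |a8|f4|50|a1|bd|d5|fd|35|
→ t2 |bd|a1|d5|50|fd|f4|35|a8|
→ t3 |fd|08|f4|5d|35|b6|a8|ed|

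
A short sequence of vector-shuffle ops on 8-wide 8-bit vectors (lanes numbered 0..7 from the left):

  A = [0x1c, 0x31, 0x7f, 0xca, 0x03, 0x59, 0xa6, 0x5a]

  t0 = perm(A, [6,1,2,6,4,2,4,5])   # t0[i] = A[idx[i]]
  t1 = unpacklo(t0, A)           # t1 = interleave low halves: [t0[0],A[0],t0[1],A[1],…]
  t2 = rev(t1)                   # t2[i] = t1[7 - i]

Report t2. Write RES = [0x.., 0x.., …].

→ t0 |a6|31|7f|a6|03|7f|03|59|
→ t1 |a6|1c|31|31|7f|7f|a6|ca|
→ t2 |ca|a6|7f|7f|31|31|1c|a6|

RES = [0xca, 0xa6, 0x7f, 0x7f, 0x31, 0x31, 0x1c, 0xa6]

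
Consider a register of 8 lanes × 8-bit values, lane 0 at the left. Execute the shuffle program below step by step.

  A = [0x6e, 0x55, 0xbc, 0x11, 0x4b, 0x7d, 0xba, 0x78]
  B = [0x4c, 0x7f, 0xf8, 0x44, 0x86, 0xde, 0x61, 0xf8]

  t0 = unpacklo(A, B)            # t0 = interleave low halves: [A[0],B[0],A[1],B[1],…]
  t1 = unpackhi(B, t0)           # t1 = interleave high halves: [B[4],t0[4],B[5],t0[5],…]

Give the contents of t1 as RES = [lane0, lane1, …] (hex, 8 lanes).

RES = [0x86, 0xbc, 0xde, 0xf8, 0x61, 0x11, 0xf8, 0x44]

t0 = [0x6e, 0x4c, 0x55, 0x7f, 0xbc, 0xf8, 0x11, 0x44]
t1 = [0x86, 0xbc, 0xde, 0xf8, 0x61, 0x11, 0xf8, 0x44]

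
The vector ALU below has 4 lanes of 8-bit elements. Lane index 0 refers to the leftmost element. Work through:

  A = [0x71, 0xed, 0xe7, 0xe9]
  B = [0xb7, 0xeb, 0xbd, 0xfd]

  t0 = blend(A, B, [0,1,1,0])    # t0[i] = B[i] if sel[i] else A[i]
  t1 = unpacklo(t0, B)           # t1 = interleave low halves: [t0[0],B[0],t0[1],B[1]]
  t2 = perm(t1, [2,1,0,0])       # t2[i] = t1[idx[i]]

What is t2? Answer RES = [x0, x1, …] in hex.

RES = [ 0xeb  0xb7  0x71  0x71 ]

  t0: 71 eb bd e9
  t1: 71 b7 eb eb
  t2: eb b7 71 71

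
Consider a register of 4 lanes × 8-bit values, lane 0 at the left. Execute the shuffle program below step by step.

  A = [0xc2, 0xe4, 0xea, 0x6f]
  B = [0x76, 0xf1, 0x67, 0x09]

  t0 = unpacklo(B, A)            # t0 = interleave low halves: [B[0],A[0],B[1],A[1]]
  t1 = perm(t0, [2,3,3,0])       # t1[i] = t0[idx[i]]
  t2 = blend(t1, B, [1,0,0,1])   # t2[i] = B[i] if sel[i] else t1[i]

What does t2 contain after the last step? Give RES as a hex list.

RES = [0x76, 0xe4, 0xe4, 0x09]

  t0: 76 c2 f1 e4
  t1: f1 e4 e4 76
  t2: 76 e4 e4 09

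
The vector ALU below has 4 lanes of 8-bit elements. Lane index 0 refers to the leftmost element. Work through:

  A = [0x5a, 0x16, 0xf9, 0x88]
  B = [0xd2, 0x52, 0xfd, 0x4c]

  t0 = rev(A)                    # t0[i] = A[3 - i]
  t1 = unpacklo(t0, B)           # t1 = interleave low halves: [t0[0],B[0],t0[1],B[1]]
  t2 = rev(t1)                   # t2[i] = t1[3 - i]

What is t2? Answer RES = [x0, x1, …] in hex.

RES = [ 0x52  0xf9  0xd2  0x88 ]

  t0: 88 f9 16 5a
  t1: 88 d2 f9 52
  t2: 52 f9 d2 88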